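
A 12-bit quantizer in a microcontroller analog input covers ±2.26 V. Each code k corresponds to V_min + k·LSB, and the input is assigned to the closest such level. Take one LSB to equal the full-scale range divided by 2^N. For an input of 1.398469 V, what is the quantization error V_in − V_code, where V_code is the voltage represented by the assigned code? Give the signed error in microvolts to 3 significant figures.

The full-scale span is 2.26 − (-2.26) = 4.52 V. LSB = 4.52 V / 2^12 ≈ 1.104 mV.
(1.398469 − (-2.26)) / LSB = 3.658469 × 4096/4.52 = 3315.2852. Nearest integer: k = 3315.
Reconstructed level: -2.26 + 3315 × 4.52/4096 V = 1.398154297 V.
e = 1.398469 − (1.398154297) = +315 µV.

+315 µV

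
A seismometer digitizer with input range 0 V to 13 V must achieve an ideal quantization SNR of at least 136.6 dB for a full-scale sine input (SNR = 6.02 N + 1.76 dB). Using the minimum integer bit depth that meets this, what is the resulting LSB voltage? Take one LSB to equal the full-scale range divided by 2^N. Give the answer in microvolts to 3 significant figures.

1.55 µV

Range is 13 V.
N ≥ (136.6 − 1.76)/6.02 = 22.399 → N_min = 23.
Step size = 13/8388608 V = 1.55 µV.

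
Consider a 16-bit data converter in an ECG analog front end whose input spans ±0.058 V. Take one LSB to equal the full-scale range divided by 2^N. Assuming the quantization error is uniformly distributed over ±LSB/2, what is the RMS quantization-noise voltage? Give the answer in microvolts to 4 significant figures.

0.5110 µV

Span: 0.058 V − (-0.058 V) = 0.116 V.
LSB = 0.116 V ÷ 2^16 = 0.116/65536 V = 1.77002 µV.
V_rms = LSB/√12 = 1.77002 µV / √12 = 0.5110 µV.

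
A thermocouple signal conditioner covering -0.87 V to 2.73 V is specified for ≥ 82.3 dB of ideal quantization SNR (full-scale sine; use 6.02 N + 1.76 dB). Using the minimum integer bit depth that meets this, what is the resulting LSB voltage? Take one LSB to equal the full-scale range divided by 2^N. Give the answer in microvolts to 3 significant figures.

Range = 2.73 − (-0.87) = 3.6 V.
N ≥ (82.3 − 1.76)/6.02 = 13.379 → N_min = 14.
LSB = 3.6 V / 2^14 = 220 µV.

220 µV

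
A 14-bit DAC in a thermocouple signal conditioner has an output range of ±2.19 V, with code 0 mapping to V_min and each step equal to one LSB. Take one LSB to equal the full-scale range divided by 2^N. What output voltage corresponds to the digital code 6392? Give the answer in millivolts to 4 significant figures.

-481.2 mV

Range = 2.19 − (-2.19) = 4.38 V. LSB = 4.38 V / 2^14.
V_out = V_min + code × LSB = -2.19 V + 6392 × 4.38 V / 16384
      = -2.19 V + 1.70880 V = -0.481201 V.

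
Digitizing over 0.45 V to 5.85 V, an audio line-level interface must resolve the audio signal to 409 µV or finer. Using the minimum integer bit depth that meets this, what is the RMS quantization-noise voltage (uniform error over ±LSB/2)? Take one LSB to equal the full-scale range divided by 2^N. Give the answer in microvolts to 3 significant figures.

95.1 µV

The full-scale span is 5.85 − (0.45) = 5.4 V.
Levels needed ≥ 5.4/409 µV = 13200. 2^14 = 16384 suffices, so N_min = 14.
LSB = 5.4 V / 2^14 = 329.59 µV.
V_rms = LSB/√12 = 95.1 µV.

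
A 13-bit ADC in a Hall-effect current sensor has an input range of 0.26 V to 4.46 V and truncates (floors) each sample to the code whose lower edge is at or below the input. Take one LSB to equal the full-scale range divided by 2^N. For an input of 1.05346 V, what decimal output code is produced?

1547

The full-scale span is 4.46 − (0.26) = 4.2 V. LSB = 4.2 V / 2^13 ≈ 0.5127 mV.
code = ⌊(V_in − V_min)/LSB⌋ = ⌊(V_in − V_min) × 2^13 / range⌋
     = ⌊(1.05346 − (0.26)) × 8192 / 4.2⌋ = ⌊0.79346 × 8192/4.2⌋
     = ⌊1547.625⌋ = 1547.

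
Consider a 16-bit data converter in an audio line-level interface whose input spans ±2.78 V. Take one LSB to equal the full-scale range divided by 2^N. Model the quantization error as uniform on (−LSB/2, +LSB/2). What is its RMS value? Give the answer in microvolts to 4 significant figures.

Range = 2.78 − (-2.78) = 5.56 V.
One LSB is 5.56 V / 65536 = 84.8389 µV.
σ_q = LSB/√12 = 84.8389 µV/3.4641 = 24.49 µV.

24.49 µV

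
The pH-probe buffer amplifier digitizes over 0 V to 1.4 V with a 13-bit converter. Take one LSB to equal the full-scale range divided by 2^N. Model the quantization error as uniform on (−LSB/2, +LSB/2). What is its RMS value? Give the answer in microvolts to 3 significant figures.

Span = 1.4 V.
LSB = 1.4 V ÷ 2^13 = 1.4/8192 V = 170.90 µV.
σ_q = LSB/√12 = 170.90 µV/3.4641 = 49.3 µV.

49.3 µV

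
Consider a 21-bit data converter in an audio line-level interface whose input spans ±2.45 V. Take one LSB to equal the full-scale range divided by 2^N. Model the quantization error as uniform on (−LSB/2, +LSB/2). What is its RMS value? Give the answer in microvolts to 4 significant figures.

The full-scale span is 2.45 − (-2.45) = 4.9 V.
LSB = 4.9 V / 2^21 = 2.33650 µV.
RMS of a uniform error over width LSB is LSB/√12 = 0.6745 µV.

0.6745 µV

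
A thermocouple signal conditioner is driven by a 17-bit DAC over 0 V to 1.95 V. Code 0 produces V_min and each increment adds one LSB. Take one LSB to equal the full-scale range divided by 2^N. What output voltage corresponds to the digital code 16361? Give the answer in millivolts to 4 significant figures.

243.4 mV

V_FS = 1.95 V. LSB = 1.95 V / 2^17.
Output = V_min + (16361/131072) × range = 0 + 0.124825 × 1.95 V
      = 0 + 0.243408 = 0.243408 V.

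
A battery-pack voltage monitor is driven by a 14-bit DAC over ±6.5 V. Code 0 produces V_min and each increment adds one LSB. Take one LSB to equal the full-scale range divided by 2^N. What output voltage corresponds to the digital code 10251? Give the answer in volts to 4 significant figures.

Range = 6.5 − (-6.5) = 13 V. LSB = 13 V / 2^14.
Output = V_min + (10251/16384) × range = -6.5 + 0.625671 × 13 V
      = -6.5 + 8.13373 = 1.63373 V.

1.634 V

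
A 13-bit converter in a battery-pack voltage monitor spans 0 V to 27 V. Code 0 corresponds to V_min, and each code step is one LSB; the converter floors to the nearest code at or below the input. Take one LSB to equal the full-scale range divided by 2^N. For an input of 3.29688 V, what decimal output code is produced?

Span = 27 V. LSB = 27 V / 2^13 ≈ 3.296 mV.
(V_in − V_min) × 2^13/range = (3.29688 − (0)) × 8192/27 = 1000.298.
Floor → code = 1000.

1000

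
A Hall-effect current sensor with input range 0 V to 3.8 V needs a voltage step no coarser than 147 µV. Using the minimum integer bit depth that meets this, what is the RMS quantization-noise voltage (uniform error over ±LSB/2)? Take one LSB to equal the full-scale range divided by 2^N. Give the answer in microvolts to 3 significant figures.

Full-scale range = 3.8 V.
Required number of levels: 3.8/147 µV = 25850; smallest N with 2^N ≥ that is 15.
Step size = 3.8/32768 V = 115.97 µV.
V_rms = LSB/√12 = 33.5 µV.

33.5 µV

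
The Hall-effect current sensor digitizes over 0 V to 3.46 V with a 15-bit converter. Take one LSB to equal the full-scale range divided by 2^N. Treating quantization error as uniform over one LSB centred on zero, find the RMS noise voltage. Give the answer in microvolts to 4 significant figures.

Full-scale range = 3.46 V.
Step size = 3.46/32768 V = 105.591 µV.
V_rms = LSB/√12 = 105.591 µV / √12 = 30.48 µV.

30.48 µV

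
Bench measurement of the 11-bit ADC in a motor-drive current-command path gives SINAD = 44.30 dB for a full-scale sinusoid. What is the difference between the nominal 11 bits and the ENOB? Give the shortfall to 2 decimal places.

3.93 bits

N_eff = (44.30 − 1.76)/6.02 = 7.0664 bits.
Lost resolution: 11 − 7.0664 = 3.9336 bits.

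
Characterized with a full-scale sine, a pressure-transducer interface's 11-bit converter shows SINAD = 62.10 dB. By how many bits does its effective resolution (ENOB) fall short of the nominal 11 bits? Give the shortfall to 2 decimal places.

0.98 bits

N_eff = (62.10 − 1.76)/6.02 = 10.0233 bits.
Lost resolution: 11 − 10.0233 = 0.9767 bits.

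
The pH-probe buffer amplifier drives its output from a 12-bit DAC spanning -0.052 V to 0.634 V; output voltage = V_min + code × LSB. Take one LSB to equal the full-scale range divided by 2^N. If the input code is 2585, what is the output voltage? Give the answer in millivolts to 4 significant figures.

380.9 mV

Range = 0.634 − (-0.052) = 0.686 V. LSB = 0.686 V / 2^12.
Output = V_min + (2585/4096) × range = -0.052 + 0.631104 × 0.686 V
      = -0.052 V + 0.432937 V = 0.380937 V.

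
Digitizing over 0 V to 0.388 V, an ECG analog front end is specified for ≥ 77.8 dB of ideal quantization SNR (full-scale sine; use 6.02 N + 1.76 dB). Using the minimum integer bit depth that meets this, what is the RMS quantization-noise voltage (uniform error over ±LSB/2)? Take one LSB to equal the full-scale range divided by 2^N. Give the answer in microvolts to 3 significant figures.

Span = 0.388 V.
N ≥ (77.8 − 1.76)/6.02 = 12.631 → N_min = 13.
LSB = 0.388 V ÷ 2^13 = 0.388/8192 V = 47.363 µV.
V_rms = LSB/√12 = 13.7 µV.

13.7 µV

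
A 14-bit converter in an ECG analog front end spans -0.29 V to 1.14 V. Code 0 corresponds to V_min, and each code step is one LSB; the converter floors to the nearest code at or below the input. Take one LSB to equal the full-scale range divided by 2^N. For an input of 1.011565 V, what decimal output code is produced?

14912

The full-scale span is 1.14 − (-0.29) = 1.43 V. LSB = 1.43 V / 2^14 ≈ 87.28 µV.
V_in − V_min = 1.011565 − (-0.29) = 1.301565 V.
Divide by LSB: 1.301565 × 16384/1.43 = 14912.4762.
Truncating gives code 14912.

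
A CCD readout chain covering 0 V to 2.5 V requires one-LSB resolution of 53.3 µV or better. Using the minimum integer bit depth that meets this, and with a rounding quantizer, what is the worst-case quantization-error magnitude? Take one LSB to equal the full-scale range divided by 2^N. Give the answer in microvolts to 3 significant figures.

19.1 µV

Span = 2.5 V.
Need 2^N ≥ 2.5 V / 53.3 µV = 46900 → N_min = 16.
LSB = 2.5 V / 2^16 = 38.147 µV.
|e|_max = LSB/2 = 19.1 µV.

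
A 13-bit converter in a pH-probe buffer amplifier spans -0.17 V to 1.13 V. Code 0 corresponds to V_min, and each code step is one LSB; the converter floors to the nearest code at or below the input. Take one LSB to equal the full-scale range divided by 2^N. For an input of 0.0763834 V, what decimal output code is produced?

Full-scale range = 1.13 V − (-0.17 V) = 1.3 V. LSB = 1.3 V / 2^13 ≈ 158.7 µV.
V_in − V_min = 0.0763834 − (-0.17) = 0.2463834 V.
Divide by LSB: 0.2463834 × 8192/1.3 = 1552.5945.
Truncating gives code 1552.

1552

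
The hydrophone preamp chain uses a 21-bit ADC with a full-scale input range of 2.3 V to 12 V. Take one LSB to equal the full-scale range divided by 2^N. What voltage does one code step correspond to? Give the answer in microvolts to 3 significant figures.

The full-scale span is 12 − (2.3) = 9.7 V.
2^21 = 2097152 levels.
LSB = 9.7 V / 2^21 = 4.63 µV.

4.63 µV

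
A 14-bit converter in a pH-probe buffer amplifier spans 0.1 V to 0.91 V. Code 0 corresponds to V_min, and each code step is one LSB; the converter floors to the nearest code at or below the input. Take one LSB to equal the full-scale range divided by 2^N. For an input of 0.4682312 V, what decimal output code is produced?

Full-scale range = 0.91 V − (0.1 V) = 0.81 V. LSB = 0.81 V / 2^14 ≈ 49.44 µV.
V_in − V_min = 0.4682312 − (0.1) = 0.3682312 V.
Divide by LSB: 0.3682312 × 16384/0.81 = 7448.2716.
Truncating gives code 7448.

7448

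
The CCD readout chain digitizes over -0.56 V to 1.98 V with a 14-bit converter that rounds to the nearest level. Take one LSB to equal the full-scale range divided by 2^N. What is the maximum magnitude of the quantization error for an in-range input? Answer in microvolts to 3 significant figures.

77.5 µV

The full-scale span is 1.98 − (-0.56) = 2.54 V.
LSB = 2.54 V ÷ 2^14 = 2.54/16384 V = 155.03 µV.
|e|_max = LSB/2 = 77.5 µV.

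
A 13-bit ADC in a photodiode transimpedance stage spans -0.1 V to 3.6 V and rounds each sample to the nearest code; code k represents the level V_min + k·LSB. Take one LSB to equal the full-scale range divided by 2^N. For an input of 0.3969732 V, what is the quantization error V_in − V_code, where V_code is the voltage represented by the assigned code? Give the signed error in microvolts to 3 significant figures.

Span: 3.6 V − (-0.1 V) = 3.7 V. LSB = 3.7 V / 2^13 ≈ 451.7 µV.
Position in LSBs: (0.3969732 − (-0.1)) × 8192/3.7 = 1100.3255; rounding gives k = 1100.
V_code = -0.1 + (1100/8192) × 3.7 = 0.3968261719 V.
Error = V_in − V_code = 0.3969732 − (0.3968261719) = +147 µV.

+147 µV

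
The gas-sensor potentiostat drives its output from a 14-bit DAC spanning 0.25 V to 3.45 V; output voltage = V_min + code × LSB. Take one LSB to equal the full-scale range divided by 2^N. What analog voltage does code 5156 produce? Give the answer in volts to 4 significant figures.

Span: 3.45 V − (0.25 V) = 3.2 V. LSB = 3.2 V / 2^14.
V_out = V_min + code × LSB = 0.25 V + 5156 × 3.2 V / 16384
      = 0.25 V + 1.00703 V = 1.25703 V.

1.257 V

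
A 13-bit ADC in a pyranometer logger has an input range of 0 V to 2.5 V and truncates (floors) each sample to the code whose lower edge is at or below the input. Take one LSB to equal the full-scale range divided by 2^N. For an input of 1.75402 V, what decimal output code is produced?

Range is 2.5 V. LSB = 2.5 V / 2^13 ≈ 305.2 µV.
V_in − V_min = 1.75402 − (0) = 1.75402 V.
Divide by LSB: 1.75402 × 8192/2.5 = 5747.5727.
Truncating gives code 5747.

5747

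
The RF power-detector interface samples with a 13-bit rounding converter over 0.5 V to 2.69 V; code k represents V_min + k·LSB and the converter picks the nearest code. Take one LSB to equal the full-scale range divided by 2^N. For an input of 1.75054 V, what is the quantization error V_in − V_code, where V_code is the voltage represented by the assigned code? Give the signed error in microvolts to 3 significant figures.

−48.4 µV

Full-scale range = 2.69 V − (0.5 V) = 2.19 V. LSB = 2.19 V / 2^13 ≈ 267.3 µV.
(1.75054 − (0.5)) / LSB = 1.25054 × 8192/2.19 = 4677.8190. Nearest integer: k = 4678.
V_code = V_min + k × range/2^13 = 0.5 + 4678 × 2.19/8192 = 1.750588379 V.
V_in − V_code = 1.75054 − (1.750588379) = −48.4 µV.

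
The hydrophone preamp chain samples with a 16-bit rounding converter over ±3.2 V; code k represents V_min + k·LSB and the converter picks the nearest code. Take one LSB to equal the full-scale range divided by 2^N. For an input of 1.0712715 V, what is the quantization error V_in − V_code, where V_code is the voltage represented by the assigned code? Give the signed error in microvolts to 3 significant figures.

−17.6 µV

Full-scale range = 3.2 V − (-3.2 V) = 6.4 V. LSB = 6.4 V / 2^16 ≈ 97.66 µV.
(V_in − V_min)/LSB = (1.0712715 − (-3.2)) × 65536/6.4 = 43737.8202 → nearest code k = 43738.
V_code = V_min + k × range/2^16 = -3.2 + 43738 × 6.4/65536 = 1.0712890625 V.
V_in − V_code = 1.0712715 − (1.0712890625) = −17.6 µV.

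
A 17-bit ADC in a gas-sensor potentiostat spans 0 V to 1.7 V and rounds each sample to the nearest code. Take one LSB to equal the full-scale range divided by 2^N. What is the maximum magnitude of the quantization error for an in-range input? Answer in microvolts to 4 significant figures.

Range is 1.7 V.
LSB = 1.7 V / 2^17 = 12.9700 µV.
A rounding quantizer has |error| ≤ LSB/2 = 6.485 µV.

6.485 µV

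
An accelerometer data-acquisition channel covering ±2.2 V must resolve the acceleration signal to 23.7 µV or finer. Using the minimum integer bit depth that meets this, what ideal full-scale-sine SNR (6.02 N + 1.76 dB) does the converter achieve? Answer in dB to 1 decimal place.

Full-scale range = 2.2 V − (-2.2 V) = 4.4 V.
Levels needed ≥ 4.4/23.7 µV = 185700. 2^18 = 262144 suffices, so N_min = 18.
Ideal SNR at N = 18: 6.02·18 + 1.76 = 110.1 dB.

110.1 dB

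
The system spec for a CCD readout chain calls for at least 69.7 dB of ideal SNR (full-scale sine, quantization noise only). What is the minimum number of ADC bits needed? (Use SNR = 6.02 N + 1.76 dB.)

12 bits

6.02 N + 1.76 ≥ 69.7 gives N ≥ 11.286, so the minimum integer is 12.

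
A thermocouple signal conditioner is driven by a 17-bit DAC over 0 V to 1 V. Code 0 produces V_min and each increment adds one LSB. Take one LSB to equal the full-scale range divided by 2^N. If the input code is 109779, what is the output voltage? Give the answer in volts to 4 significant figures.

0.8375 V

Full-scale range = 1 V. LSB = 1 V / 2^17.
V_out = 0 + 109779 × (1/131072) V
      = 0 V + 0.837547 V = 0.837547 V.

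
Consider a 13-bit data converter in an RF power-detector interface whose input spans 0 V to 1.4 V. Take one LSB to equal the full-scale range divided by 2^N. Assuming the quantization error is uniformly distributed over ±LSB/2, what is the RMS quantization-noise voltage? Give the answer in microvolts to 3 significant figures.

49.3 µV

Range is 1.4 V.
LSB = 1.4 V ÷ 2^13 = 1.4/8192 V = 170.90 µV.
σ_q = LSB/√12 = 170.90 µV/3.4641 = 49.3 µV.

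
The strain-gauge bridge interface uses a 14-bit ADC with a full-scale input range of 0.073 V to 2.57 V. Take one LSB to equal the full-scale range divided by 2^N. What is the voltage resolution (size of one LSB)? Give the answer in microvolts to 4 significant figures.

Span: 2.57 V − (0.073 V) = 2.497 V.
Number of codes = 2^14 = 16384.
Step size = 2.497/16384 V = 152.4 µV.

152.4 µV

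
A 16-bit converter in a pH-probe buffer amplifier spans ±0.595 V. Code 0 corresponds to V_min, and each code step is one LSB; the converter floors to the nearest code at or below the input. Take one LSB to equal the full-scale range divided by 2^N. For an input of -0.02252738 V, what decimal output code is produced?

31527

Range = 0.595 − (-0.595) = 1.19 V. LSB = 1.19 V / 2^16 ≈ 18.16 µV.
code = ⌊(V_in − V_min)/LSB⌋ = ⌊(V_in − V_min) × 2^16 / range⌋
     = ⌊(-0.02252738 − (-0.595)) × 65536 / 1.19⌋ = ⌊0.57247262 × 65536/1.19⌋
     = ⌊31527.366⌋ = 31527.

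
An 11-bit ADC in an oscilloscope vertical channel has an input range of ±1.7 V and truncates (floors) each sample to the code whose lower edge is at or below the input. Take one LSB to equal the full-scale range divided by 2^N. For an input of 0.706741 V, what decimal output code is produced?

Span: 1.7 V − (-1.7 V) = 3.4 V. LSB = 3.4 V / 2^11 ≈ 1.660 mV.
V_in − V_min = 0.706741 − (-1.7) = 2.406741 V.
Divide by LSB: 2.406741 × 2048/3.4 = 1449.7075.
Truncating gives code 1449.

1449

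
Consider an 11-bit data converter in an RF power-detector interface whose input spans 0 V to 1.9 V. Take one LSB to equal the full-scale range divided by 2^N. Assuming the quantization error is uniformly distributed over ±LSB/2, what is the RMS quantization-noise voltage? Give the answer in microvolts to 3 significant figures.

268 µV

Range is 1.9 V.
One LSB is 1.9 V / 2048 = 0.92773 mV.
RMS of a uniform error over width LSB is LSB/√12 = 268 µV.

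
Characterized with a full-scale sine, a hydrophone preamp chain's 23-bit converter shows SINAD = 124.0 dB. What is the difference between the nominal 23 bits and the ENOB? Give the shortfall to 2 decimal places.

ENOB = (SINAD − 1.76)/6.02 = (124.0 − 1.76)/6.02 = 20.3056 bits.
Lost resolution: 23 − 20.3056 = 2.6944 bits.

2.69 bits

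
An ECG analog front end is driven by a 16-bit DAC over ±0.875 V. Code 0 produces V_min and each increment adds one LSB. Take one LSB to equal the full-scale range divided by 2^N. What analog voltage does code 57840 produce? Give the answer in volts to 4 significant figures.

Range = 0.875 − (-0.875) = 1.75 V. LSB = 1.75 V / 2^16.
V_out = V_min + code × LSB = -0.875 V + 57840 × 1.75 V / 65536
      = -0.875 V + 1.54449 V = 0.669495 V.

0.6695 V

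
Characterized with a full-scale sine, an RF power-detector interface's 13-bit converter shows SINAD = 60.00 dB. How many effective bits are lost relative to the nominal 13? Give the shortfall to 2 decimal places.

Effective bits = (60.00 − 1.76)/6.02 = 9.6744.
Shortfall = 13 − 9.6744 = 3.3256 bits.

3.33 bits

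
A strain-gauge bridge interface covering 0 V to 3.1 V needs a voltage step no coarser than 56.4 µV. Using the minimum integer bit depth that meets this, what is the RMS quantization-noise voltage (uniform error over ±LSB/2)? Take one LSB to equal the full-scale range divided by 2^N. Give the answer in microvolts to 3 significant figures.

13.7 µV

Full-scale range = 3.1 V.
3.1 V / 56.4 µV = 54960. Since 2^15 = 32768 and 2^16 = 65536, N = 16.
LSB = 3.1 V ÷ 2^16 = 3.1/65536 V = 47.302 µV.
RMS noise = LSB/√12 = 13.7 µV.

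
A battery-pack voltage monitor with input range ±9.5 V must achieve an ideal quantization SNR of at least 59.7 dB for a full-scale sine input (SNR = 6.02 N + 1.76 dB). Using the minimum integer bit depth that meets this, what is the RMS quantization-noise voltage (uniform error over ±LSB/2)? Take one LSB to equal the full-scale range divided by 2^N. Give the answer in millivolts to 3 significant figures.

Range = 9.5 − (-9.5) = 19 V.
Solving 6.02 N ≥ 59.7 − 1.76: N ≥ 9.625. Round up → N = 10.
One LSB is 19 V / 1024 = 18.555 mV.
RMS noise = LSB/√12 = 5.36 mV.

5.36 mV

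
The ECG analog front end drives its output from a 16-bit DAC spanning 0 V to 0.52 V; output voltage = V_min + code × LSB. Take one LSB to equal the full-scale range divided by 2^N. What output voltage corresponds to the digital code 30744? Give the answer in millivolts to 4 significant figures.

Range is 0.52 V. LSB = 0.52 V / 2^16.
V_out = 0 + 30744 × (0.52/65536) V
      = 0 + 0.243940 = 0.243940 V.

243.9 mV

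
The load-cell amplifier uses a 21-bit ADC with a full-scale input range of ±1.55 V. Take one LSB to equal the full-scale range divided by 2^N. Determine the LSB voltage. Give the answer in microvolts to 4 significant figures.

1.478 µV

Full-scale range = 1.55 V − (-1.55 V) = 3.1 V.
2^21 = 2097152 levels.
LSB = 3.1 V ÷ 2^21 = 3.1/2097152 V = 1.478 µV.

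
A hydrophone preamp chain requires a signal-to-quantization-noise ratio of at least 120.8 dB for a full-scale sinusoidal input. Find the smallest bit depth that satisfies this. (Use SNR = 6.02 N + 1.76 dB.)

20 bits

N ≥ (120.8 − 1.76)/6.02 = 19.774 → N_min = 20.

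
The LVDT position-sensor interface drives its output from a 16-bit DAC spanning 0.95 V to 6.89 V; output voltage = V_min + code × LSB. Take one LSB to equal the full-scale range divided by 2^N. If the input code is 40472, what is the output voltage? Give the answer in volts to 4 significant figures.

4.618 V

The full-scale span is 6.89 − (0.95) = 5.94 V. LSB = 5.94 V / 2^16.
Output = V_min + (40472/65536) × range = 0.95 + 0.617554 × 5.94 V
      = 0.95 + 3.66827 = 4.61827 V.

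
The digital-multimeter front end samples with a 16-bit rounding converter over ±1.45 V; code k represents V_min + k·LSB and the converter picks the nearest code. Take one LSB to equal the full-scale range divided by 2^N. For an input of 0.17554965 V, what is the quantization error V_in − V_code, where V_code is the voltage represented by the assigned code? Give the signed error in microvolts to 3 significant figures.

Range = 1.45 − (-1.45) = 2.9 V. LSB = 2.9 V / 2^16 ≈ 44.25 µV.
(V_in − V_min)/LSB = (0.17554965 − (-1.45)) × 65536/2.9 = 36735.1800 → nearest code k = 36735.
V_code = V_min + k × range/2^16 = -1.45 + 36735 × 2.9/65536 = 0.17554168701 V.
Error = V_in − V_code = 0.17554965 − (0.17554168701) = +7.96 µV.

+7.96 µV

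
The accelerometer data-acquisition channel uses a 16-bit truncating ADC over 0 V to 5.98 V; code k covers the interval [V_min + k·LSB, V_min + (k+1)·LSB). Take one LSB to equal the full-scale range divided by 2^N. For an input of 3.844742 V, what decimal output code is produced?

V_FS = 5.98 V. LSB = 5.98 V / 2^16 ≈ 91.25 µV.
code = ⌊(V_in − V_min)/LSB⌋ = ⌊(V_in − V_min) × 2^16 / range⌋
     = ⌊(3.844742 − (0)) × 65536 / 5.98⌋ = ⌊3.844742 × 65536/5.98⌋
     = ⌊42135.286⌋ = 42135.

42135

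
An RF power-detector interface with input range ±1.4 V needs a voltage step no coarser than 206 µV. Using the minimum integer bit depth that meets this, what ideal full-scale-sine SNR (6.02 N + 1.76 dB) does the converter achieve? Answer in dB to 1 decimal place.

86.0 dB

Span: 1.4 V − (-1.4 V) = 2.8 V.
Levels needed ≥ 2.8/206 µV = 13590. 2^14 = 16384 suffices, so N_min = 14.
SNR = 6.02 × 14 + 1.76 = 86.04 dB.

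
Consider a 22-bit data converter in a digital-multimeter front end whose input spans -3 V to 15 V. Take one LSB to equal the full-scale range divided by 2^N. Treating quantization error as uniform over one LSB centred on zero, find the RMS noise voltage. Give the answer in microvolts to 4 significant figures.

1.239 µV

The full-scale span is 15 − (-3) = 18 V.
LSB = 18 V ÷ 2^22 = 18/4194304 V = 4.29153 µV.
σ_q = LSB/√12 = 4.29153 µV/3.4641 = 1.239 µV.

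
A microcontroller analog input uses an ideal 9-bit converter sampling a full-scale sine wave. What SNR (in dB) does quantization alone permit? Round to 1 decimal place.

55.9 dB

6.02(9) + 1.76 = 54.18 + 1.76 = 55.94 dB.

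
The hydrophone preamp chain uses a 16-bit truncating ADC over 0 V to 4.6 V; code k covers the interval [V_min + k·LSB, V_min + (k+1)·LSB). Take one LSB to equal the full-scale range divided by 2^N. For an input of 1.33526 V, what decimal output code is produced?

19023

Span = 4.6 V. LSB = 4.6 V / 2^16 ≈ 70.19 µV.
V_in − V_min = 1.33526 − (0) = 1.33526 V.
Divide by LSB: 1.33526 × 65536/4.6 = 19023.3912.
Truncating gives code 19023.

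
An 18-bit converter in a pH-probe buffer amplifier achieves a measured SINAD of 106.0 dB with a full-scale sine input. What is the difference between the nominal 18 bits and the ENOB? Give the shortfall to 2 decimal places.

0.68 bits

ENOB = (SINAD − 1.76)/6.02 = (106.0 − 1.76)/6.02 = 17.3156 bits.
Shortfall = 18 − 17.3156 = 0.6844 bits.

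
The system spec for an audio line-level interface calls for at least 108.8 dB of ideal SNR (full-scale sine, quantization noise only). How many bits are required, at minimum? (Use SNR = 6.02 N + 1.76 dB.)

Solving 6.02 N ≥ 108.8 − 1.76: N ≥ 17.781. Round up → N = 18.

18 bits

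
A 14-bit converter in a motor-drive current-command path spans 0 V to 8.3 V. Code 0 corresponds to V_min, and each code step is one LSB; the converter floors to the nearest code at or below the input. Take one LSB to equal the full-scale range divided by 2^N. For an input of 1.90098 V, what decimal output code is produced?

3752

Range is 8.3 V. LSB = 8.3 V / 2^14 ≈ 0.5066 mV.
V_in − V_min = 1.90098 − (0) = 1.90098 V.
Divide by LSB: 1.90098 × 16384/8.3 = 3752.4887.
Truncating gives code 3752.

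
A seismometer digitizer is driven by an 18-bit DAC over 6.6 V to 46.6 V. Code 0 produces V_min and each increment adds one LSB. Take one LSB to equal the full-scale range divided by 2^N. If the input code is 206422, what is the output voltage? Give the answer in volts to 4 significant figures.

38.10 V

Full-scale range = 46.6 V − (6.6 V) = 40 V. LSB = 40 V / 2^18.
Output = V_min + (206422/262144) × range = 6.6 + 0.787437 × 40 V
      = 6.6 V + 31.4975 V = 38.0975 V.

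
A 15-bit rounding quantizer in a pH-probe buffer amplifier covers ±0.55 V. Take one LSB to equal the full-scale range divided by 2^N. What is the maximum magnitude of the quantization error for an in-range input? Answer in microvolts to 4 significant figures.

Span: 0.55 V − (-0.55 V) = 1.1 V.
LSB = 1.1 V / 2^15 = 33.5693 µV.
Worst-case error for round-to-nearest is half an LSB: 16.78 µV.

16.78 µV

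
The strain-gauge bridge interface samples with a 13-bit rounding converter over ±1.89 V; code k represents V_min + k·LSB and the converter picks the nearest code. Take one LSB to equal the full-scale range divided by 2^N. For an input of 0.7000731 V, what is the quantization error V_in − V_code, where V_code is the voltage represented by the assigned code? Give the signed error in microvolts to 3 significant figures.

Span: 1.89 V − (-1.89 V) = 3.78 V. LSB = 3.78 V / 2^13 ≈ 461.4 µV.
(V_in − V_min)/LSB = (0.7000731 − (-1.89)) × 8192/3.78 = 5613.1955 → nearest code k = 5613.
Reconstructed level: -1.89 + 5613 × 3.78/8192 V = 0.6999829102 V.
e = 0.7000731 − (0.6999829102) = +90.2 µV.

+90.2 µV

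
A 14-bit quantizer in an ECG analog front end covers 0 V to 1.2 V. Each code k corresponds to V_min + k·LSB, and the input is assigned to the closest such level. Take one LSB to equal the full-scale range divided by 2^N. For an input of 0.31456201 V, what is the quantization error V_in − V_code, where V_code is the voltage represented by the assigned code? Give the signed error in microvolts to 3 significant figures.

Span = 1.2 V. LSB = 1.2 V / 2^14 ≈ 73.24 µV.
(0.31456201 − (0)) / LSB = 0.31456201 × 16384/1.2 = 4294.8200. Nearest integer: k = 4295.
V_code = V_min + k × range/2^14 = 0 + 4295 × 1.2/16384 = 0.31457519531 V.
Error = V_in − V_code = 0.31456201 − (0.31457519531) = −13.2 µV.

−13.2 µV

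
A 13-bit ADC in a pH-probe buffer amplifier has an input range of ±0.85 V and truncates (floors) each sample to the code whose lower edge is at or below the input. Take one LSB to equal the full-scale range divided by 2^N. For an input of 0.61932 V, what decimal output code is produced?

Span: 0.85 V − (-0.85 V) = 1.7 V. LSB = 1.7 V / 2^13 ≈ 207.5 µV.
V_in − V_min = 0.61932 − (-0.85) = 1.46932 V.
Divide by LSB: 1.46932 × 8192/1.7 = 7080.3938.
Truncating gives code 7080.

7080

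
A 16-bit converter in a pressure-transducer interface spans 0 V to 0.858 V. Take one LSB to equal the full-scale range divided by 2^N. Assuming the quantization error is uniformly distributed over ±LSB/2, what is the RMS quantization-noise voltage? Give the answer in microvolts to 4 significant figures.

V_FS = 0.858 V.
Step size = 0.858/65536 V = 13.0920 µV.
For a uniform distribution on [−LSB/2, +LSB/2], V_rms = LSB/√12 = 13.0920 µV/3.4641 = 3.779 µV.

3.779 µV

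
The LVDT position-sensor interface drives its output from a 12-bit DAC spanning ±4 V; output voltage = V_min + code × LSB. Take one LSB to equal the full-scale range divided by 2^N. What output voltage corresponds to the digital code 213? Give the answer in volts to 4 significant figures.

-3.584 V

Full-scale range = 4 V − (-4 V) = 8 V. LSB = 8 V / 2^12.
Output = V_min + (213/4096) × range = -4 + 0.0520020 × 8 V
      = -4 V + 0.416016 V = -3.58398 V.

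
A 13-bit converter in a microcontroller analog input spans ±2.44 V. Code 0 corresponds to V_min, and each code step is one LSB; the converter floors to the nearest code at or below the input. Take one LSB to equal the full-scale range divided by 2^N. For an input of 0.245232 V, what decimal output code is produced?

4507

The full-scale span is 2.44 − (-2.44) = 4.88 V. LSB = 4.88 V / 2^13 ≈ 0.5957 mV.
code = ⌊(V_in − V_min)/LSB⌋ = ⌊(V_in − V_min) × 2^13 / range⌋
     = ⌊(0.245232 − (-2.44)) × 8192 / 4.88⌋ = ⌊2.685232 × 8192/4.88⌋
     = ⌊4507.668⌋ = 4507.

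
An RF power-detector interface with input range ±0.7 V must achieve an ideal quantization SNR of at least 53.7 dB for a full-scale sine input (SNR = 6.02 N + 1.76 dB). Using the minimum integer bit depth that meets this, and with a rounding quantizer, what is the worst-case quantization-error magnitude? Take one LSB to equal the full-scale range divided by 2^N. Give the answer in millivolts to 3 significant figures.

1.37 mV

Range = 0.7 − (-0.7) = 1.4 V.
Required N = ⌈(53.7 − 1.76)/6.02⌉ = ⌈8.628⌉ = 9.
One LSB is 1.4 V / 512 = 2.7344 mV.
|e|_max = LSB/2 = 1.37 mV.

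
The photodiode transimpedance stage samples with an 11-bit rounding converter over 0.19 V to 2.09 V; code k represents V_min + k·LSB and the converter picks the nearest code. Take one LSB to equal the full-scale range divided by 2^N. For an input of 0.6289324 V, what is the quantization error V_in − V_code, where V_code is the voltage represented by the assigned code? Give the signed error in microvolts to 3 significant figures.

Range = 2.09 − (0.19) = 1.9 V. LSB = 1.9 V / 2^11 ≈ 0.9277 mV.
(0.6289324 − (0.19)) / LSB = 0.4389324 × 2048/1.9 = 473.1229. Nearest integer: k = 473.
V_code = 0.19 + (473/2048) × 1.9 = 0.6288183594 V.
V_in − V_code = 0.6289324 − (0.6288183594) = +114 µV.

+114 µV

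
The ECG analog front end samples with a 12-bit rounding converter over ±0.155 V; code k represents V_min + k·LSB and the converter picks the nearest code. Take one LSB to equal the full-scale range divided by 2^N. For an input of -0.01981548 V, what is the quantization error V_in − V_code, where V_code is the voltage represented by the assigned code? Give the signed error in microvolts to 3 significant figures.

The full-scale span is 0.155 − (-0.155) = 0.31 V. LSB = 0.31 V / 2^12 ≈ 75.68 µV.
(-0.01981548 − (-0.155)) / LSB = 0.13518452 × 4096/0.31 = 1786.1800. Nearest integer: k = 1786.
V_code = V_min + k × range/2^12 = -0.155 + 1786 × 0.31/4096 = -0.01982910156 V.
Error = V_in − V_code = -0.01981548 − (-0.01982910156) = +13.6 µV.

+13.6 µV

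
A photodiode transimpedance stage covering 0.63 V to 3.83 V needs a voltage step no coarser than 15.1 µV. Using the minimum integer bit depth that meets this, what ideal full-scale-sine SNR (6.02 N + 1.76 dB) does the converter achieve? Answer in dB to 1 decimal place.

110.1 dB

Span: 3.83 V − (0.63 V) = 3.2 V.
Levels needed ≥ 3.2/15.1 µV = 211900. 2^18 = 262144 suffices, so N_min = 18.
Ideal SNR at N = 18: 6.02·18 + 1.76 = 110.1 dB.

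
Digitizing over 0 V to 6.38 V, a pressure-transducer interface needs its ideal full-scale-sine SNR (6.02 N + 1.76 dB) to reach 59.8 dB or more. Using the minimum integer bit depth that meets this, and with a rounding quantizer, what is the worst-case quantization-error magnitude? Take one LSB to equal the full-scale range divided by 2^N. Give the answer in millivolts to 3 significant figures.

3.12 mV

Span = 6.38 V.
N ≥ (59.8 − 1.76)/6.02 = 9.641 → N_min = 10.
LSB = 6.38 V ÷ 2^10 = 6.38/1024 V = 6.2305 mV.
Half an LSB is 3.12 mV.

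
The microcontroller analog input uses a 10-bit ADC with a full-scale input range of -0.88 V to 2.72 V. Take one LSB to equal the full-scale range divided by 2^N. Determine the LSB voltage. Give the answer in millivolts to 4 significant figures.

Range = 2.72 − (-0.88) = 3.6 V.
Number of codes = 2^10 = 1024.
One LSB is 3.6 V / 1024 = 3.516 mV.

3.516 mV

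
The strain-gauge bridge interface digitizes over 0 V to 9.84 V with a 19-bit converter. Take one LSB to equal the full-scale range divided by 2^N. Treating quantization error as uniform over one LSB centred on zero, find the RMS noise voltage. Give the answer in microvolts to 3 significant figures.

Span = 9.84 V.
Step size = 9.84/524288 V = 18.768 µV.
V_rms = LSB/√12 = 18.768 µV / √12 = 5.42 µV.

5.42 µV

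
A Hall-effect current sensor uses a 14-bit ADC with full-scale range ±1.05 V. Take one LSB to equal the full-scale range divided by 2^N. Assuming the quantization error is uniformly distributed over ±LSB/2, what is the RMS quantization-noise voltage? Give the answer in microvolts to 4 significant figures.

37.00 µV

Span: 1.05 V − (-1.05 V) = 2.1 V.
One LSB is 2.1 V / 16384 = 128.174 µV.
σ_q = LSB/√12 = 128.174 µV/3.4641 = 37.00 µV.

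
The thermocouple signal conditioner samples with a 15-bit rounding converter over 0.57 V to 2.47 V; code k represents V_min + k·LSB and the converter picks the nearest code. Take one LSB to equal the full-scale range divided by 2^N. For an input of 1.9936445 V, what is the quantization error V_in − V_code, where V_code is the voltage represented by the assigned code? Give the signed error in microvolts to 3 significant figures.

−21.9 µV

Span: 2.47 V − (0.57 V) = 1.9 V. LSB = 1.9 V / 2^15 ≈ 57.98 µV.
(V_in − V_min)/LSB = (1.9936445 − (0.57)) × 32768/1.9 = 24552.6226 → nearest code k = 24553.
V_code = V_min + k × range/2^15 = 0.57 + 24553 × 1.9/32768 = 1.9936663818 V.
e = 1.9936445 − (1.9936663818) = −21.9 µV.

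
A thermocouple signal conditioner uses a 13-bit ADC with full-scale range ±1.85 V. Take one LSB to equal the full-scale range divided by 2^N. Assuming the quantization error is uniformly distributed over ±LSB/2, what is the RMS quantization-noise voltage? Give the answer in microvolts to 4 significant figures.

Span: 1.85 V − (-1.85 V) = 3.7 V.
LSB = 3.7 V / 2^13 = 451.660 µV.
σ_q = LSB/√12 = 451.660 µV/3.4641 = 130.4 µV.

130.4 µV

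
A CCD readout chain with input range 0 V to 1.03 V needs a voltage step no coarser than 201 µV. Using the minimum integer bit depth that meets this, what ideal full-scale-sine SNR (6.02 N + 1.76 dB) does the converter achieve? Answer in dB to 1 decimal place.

80.0 dB

V_FS = 1.03 V.
Levels needed ≥ 1.03/201 µV = 5124. 2^13 = 8192 suffices, so N_min = 13.
Ideal SNR at N = 13: 6.02·13 + 1.76 = 80.0 dB.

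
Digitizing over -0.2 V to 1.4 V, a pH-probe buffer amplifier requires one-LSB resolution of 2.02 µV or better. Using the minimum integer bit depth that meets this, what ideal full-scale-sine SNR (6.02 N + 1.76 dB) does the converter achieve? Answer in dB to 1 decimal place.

122.2 dB

The full-scale span is 1.4 − (-0.2) = 1.6 V.
Levels needed ≥ 1.6/2.02 µV = 792100. 2^20 = 1048576 suffices, so N_min = 20.
SNR = 6.02 × 20 + 1.76 = 122.16 dB.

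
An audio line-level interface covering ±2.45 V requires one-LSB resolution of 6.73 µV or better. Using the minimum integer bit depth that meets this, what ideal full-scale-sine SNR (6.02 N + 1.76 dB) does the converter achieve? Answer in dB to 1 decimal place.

122.2 dB

The full-scale span is 2.45 − (-2.45) = 4.9 V.
4.9 V / 6.73 µV = 728100. Since 2^19 = 524288 and 2^20 = 1048576, N = 20.
6.02(20) + 1.76 = 122.16 dB.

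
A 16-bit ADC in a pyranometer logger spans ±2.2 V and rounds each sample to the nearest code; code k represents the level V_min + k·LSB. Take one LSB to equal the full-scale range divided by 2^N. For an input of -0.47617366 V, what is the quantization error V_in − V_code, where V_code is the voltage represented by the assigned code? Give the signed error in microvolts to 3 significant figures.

−26.2 µV

The full-scale span is 2.2 − (-2.2) = 4.4 V. LSB = 4.4 V / 2^16 ≈ 67.14 µV.
(-0.47617366 − (-2.2)) / LSB = 1.72382634 × 65536/4.4 = 25675.6098. Nearest integer: k = 25676.
V_code = V_min + k × range/2^16 = -2.2 + 25676 × 4.4/65536 = -0.47614746094 V.
e = -0.47617366 − (-0.47614746094) = −26.2 µV.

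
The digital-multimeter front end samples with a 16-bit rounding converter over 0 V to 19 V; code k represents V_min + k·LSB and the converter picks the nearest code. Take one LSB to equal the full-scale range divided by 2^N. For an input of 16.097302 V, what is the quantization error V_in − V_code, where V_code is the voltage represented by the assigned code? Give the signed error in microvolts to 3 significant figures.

V_FS = 19 V. LSB = 19 V / 2^16 ≈ 289.9 µV.
(16.097302 − (0)) / LSB = 16.097302 × 65536/19 = 55523.8307. Nearest integer: k = 55524.
V_code = 0 + (55524/65536) × 19 = 16.097351074 V.
V_in − V_code = 16.097302 − (16.097351074) = −49.1 µV.

−49.1 µV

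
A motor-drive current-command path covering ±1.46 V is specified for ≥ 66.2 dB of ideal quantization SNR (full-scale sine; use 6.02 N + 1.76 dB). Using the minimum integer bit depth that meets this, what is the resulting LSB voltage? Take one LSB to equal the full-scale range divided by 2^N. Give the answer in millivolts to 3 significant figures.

Range = 1.46 − (-1.46) = 2.92 V.
Solving 6.02 N ≥ 66.2 − 1.76: N ≥ 10.704. Round up → N = 11.
LSB = 2.92 V ÷ 2^11 = 2.92/2048 V = 1.43 mV.

1.43 mV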